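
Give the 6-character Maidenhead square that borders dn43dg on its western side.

DN43cg

Longitude subsquare d = 3; −1 → 2 = c.
The latitude characters are unchanged.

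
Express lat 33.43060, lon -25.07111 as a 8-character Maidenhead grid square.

HM73lk13

Shift to the Maidenhead origin (180°W, 90°S): lon 154.92889, lat 123.43060.
Field: 154.92889/20 → 7 → H, 123.43060/10 → 12 → M; chars HM.
Square: 14.92889/2 → 7, 3.43060/1 → 3; chars 73.
Subsquare: 0.92889/0.0833333 → 11 → l, 0.43060/0.0416667 → 10 → k; chars lk.
Extended square: 0.01222/0.00833333 → 1, 0.01393/0.00416667 → 3; chars 13.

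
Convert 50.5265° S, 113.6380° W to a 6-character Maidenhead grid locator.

Offset from 180°W / 90°S: lon 66.3620°, lat 39.4735°.
Field (20°×10°, letters A–R): 66.3620/20 → 3 → D, 39.4735/10 → 3 → D; chars DD.
Square (2°×1°, digits 0–9): 6.3620/2 → 3, 9.4735/1 → 9; chars 39.
Subsquare (5′×2.5′, letters a–x): 0.3620/0.0833333 → 4 → e, 0.4735/0.0416667 → 11 → l; chars el.

DD39el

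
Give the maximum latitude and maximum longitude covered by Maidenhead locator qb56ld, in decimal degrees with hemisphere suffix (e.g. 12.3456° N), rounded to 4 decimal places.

73.8333° S, 151.0000° E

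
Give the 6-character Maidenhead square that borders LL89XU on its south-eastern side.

LL99at

Longitude subsquare x = 23; +1 → 24, wraps to 0 = a, carry into square.
Longitude square 8; +1 → 9.
Latitude subsquare u = 20; −1 → 19 = t.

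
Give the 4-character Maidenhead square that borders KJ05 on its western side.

Longitude square 0; −1 → -1, wraps to 9, carry into field.
Longitude field K = 10; −1 → 9 = J.
The latitude characters are unchanged.

JJ95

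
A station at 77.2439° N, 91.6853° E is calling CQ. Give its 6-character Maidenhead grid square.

NQ57uf

Shift to the Maidenhead origin (180°W, 90°S): lon 271.6853, lat 167.2439.
Field: lon ⌊271.6853/20⌋ = 13 → N; lat ⌊167.2439/10⌋ = 16 → Q.
Square: lon ⌊11.6853/2⌋ = 5; lat ⌊7.2439/1⌋ = 7.
Subsquare: lon ⌊1.6853/0.0833333⌋ = 20 → u; lat ⌊0.2439/0.0416667⌋ = 5 → f.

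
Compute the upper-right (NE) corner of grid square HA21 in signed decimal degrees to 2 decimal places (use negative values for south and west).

-88.00, -34.00

Field H=7, A=0: +7·20° lon, +0·10° lat → SW at lon -40°, lat -90°.
Square 2, 1: +2·2° lon, +1·1° lat → SW at lon -36°, lat -89°.
Cell spans 2° lon × 1° lat. NE corner is SW corner plus one full cell.
latitude -88.00, longitude -34.00.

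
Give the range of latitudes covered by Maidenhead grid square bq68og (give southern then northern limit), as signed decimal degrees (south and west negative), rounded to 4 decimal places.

78.2500, 78.2917

Field B=1, Q=16: +1·20° lon, +16·10° lat → SW at lon -160°, lat 70°.
Square 6, 8: +6·2° lon, +8·1° lat → SW at lon -148°, lat 78°.
Subsquare o=14, g=6: +14·0.0833333° lon, +6·0.0416667° lat → SW at lon -146.833°, lat 78.25°.
Cell spans 0.0833333° lon × 0.0416667° lat.
south 78.2500, north 78.2917.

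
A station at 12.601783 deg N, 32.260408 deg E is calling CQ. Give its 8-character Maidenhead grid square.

Add 180° to longitude and 90° to latitude: 212.26041, 102.60178.
Field: 212.26041/20 → 10 → K, 102.60178/10 → 10 → K; chars KK.
Square: 12.26041/2 → 6, 2.60178/1 → 2; chars 62.
Subsquare: 0.26041/0.0833333 → 3 → d, 0.60178/0.0416667 → 14 → o; chars do.
Extended square: 0.01041/0.00833333 → 1, 0.01845/0.00416667 → 4; chars 14.

KK62do14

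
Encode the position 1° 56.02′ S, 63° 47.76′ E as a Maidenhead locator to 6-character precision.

Shift to the Maidenhead origin (180°W, 90°S): lon 243.7960, lat 88.0663.
Field: lon ⌊243.7960/20⌋ = 12 → M; lat ⌊88.0663/10⌋ = 8 → I.
Square: lon ⌊3.7960/2⌋ = 1; lat ⌊8.0663/1⌋ = 8.
Subsquare: lon ⌊1.7960/0.0833333⌋ = 21 → v; lat ⌊0.0663/0.0416667⌋ = 1 → b.

MI18vb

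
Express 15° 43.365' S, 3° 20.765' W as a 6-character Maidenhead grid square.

Shift to the Maidenhead origin (180°W, 90°S): lon 176.6539, lat 74.2772.
Field (20°×10°, letters A–R): lon ⌊176.6539/20⌋ = 8 → I; lat ⌊74.2772/10⌋ = 7 → H.
Square (2°×1°, digits 0–9): lon ⌊16.6539/2⌋ = 8; lat ⌊4.2772/1⌋ = 4.
Subsquare (5′×2.5′, letters a–x): lon ⌊0.6539/0.0833333⌋ = 7 → h; lat ⌊0.2772/0.0416667⌋ = 6 → g.

IH84hg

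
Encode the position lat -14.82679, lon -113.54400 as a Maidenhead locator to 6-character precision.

DH35fe

Add 180° to longitude and 90° to latitude: 66.4560, 75.1732.
Field (20°×10°, letters A–R): 66.4560/20 → 3 → D, 75.1732/10 → 7 → H; chars DH.
Square (2°×1°, digits 0–9): 6.4560/2 → 3, 5.1732/1 → 5; chars 35.
Subsquare (5′×2.5′, letters a–x): 0.4560/0.0833333 → 5 → f, 0.1732/0.0416667 → 4 → e; chars fe.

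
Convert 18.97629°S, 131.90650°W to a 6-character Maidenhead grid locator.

CH41ba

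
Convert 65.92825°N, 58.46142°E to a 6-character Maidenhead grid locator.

LP95fw

Shift to the Maidenhead origin (180°W, 90°S): lon 238.4614, lat 155.9282.
Field: 238.4614/20 → 11 → L, 155.9282/10 → 15 → P; chars LP.
Square: 18.4614/2 → 9, 5.9282/1 → 5; chars 95.
Subsquare: 0.4614/0.0833333 → 5 → f, 0.9282/0.0416667 → 22 → w; chars fw.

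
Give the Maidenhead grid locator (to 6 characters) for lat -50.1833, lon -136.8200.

CD19ot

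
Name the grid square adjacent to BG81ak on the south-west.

BG71xj

Longitude subsquare a = 0; −1 → -1, wraps to 23 = x, carry into square.
Longitude square 8; −1 → 7.
Latitude subsquare k = 10; −1 → 9 = j.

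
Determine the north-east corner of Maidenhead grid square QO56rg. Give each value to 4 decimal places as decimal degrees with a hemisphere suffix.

56.2917° N, 151.5000° E

Field Q=16, O=14: +16·20° lon, +14·10° lat → SW at lon 140°, lat 50°.
Square 5, 6: +5·2° lon, +6·1° lat → SW at lon 150°, lat 56°.
Subsquare r=17, g=6: +17·0.0833333° lon, +6·0.0416667° lat → SW at lon 151.417°, lat 56.25°.
Cell spans 0.0833333° lon × 0.0416667° lat. NE corner is SW corner plus one full cell.
latitude 56.2917° N, longitude 151.5000° E.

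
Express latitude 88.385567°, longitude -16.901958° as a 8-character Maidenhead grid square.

IR18nj12

Shift to the Maidenhead origin (180°W, 90°S): lon 163.09804, lat 178.38557.
Field (20°×10°, letters A–R): lon ⌊163.09804/20⌋ = 8 → I; lat ⌊178.38557/10⌋ = 17 → R.
Square (2°×1°, digits 0–9): lon ⌊3.09804/2⌋ = 1; lat ⌊8.38557/1⌋ = 8.
Subsquare (5′×2.5′, letters a–x): lon ⌊1.09804/0.0833333⌋ = 13 → n; lat ⌊0.38557/0.0416667⌋ = 9 → j.
Extended square (30″×15″, digits 0–9): lon ⌊0.01471/0.00833333⌋ = 1; lat ⌊0.01057/0.00416667⌋ = 2.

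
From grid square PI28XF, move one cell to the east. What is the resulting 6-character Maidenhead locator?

PI38af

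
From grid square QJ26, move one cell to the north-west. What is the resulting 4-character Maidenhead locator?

QJ17

Longitude square 2; −1 → 1.
Latitude square 6; +1 → 7.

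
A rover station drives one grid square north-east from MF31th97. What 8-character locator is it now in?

MF31uh08

Longitude extended square 9; +1 → 10, wraps to 0, carry into subsquare.
Longitude subsquare t = 19; +1 → 20 = u.
Latitude extended square 7; +1 → 8.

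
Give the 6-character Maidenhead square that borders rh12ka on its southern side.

RH11kx

Latitude subsquare a = 0; −1 → -1, wraps to 23 = x, carry into square.
Latitude square 2; −1 → 1.
The longitude characters are unchanged.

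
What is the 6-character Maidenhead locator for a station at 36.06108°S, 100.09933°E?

Shift to the Maidenhead origin (180°W, 90°S): lon 280.0993, lat 53.9389.
Field (20°×10°, letters A–R): lon ⌊280.0993/20⌋ = 14 → O; lat ⌊53.9389/10⌋ = 5 → F.
Square (2°×1°, digits 0–9): lon ⌊0.0993/2⌋ = 0; lat ⌊3.9389/1⌋ = 3.
Subsquare (5′×2.5′, letters a–x): lon ⌊0.0993/0.0833333⌋ = 1 → b; lat ⌊0.9389/0.0416667⌋ = 22 → w.

OF03bw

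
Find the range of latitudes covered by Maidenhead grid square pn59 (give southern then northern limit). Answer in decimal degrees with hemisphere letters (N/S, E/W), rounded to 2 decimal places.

49.00° N, 50.00° N

Field P=15, N=13: +15·20° lon, +13·10° lat → SW at lon 120°, lat 40°.
Square 5, 9: +5·2° lon, +9·1° lat → SW at lon 130°, lat 49°.
Cell spans 2° lon × 1° lat.
south 49.00° N, north 50.00° N.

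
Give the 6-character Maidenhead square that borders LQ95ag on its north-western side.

LQ85xh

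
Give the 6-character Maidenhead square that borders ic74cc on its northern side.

IC74cd

Latitude subsquare c = 2; +1 → 3 = d.
The longitude characters are unchanged.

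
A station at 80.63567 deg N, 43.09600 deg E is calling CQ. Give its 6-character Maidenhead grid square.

LR10np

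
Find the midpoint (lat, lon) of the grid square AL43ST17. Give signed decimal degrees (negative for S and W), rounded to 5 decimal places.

23.82292, -170.48750

Field A=0, L=11: +0·20° lon, +11·10° lat → SW at lon -180°, lat 20°.
Square 4, 3: +4·2° lon, +3·1° lat → SW at lon -172°, lat 23°.
Subsquare s=18, t=19: +18·0.0833333° lon, +19·0.0416667° lat → SW at lon -170.5°, lat 23.7917°.
Extended square 1, 7: +1·0.00833333° lon, +7·0.00416667° lat → SW at lon -170.492°, lat 23.8208°.
Cell spans 0.00833333° lon × 0.00416667° lat. Centre is SW corner plus half of each.
latitude 23.82292, longitude -170.48750.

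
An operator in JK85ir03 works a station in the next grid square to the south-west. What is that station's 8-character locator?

JK85hr92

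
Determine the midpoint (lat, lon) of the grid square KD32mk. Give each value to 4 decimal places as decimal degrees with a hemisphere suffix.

57.5625° S, 27.0417° E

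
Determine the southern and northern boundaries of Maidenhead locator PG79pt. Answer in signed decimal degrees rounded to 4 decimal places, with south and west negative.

Field P=15, G=6: +15·20° lon, +6·10° lat → SW at lon 120°, lat -30°.
Square 7, 9: +7·2° lon, +9·1° lat → SW at lon 134°, lat -21°.
Subsquare p=15, t=19: +15·0.0833333° lon, +19·0.0416667° lat → SW at lon 135.25°, lat -20.2083°.
Cell spans 0.0833333° lon × 0.0416667° lat.
south -20.2083, north -20.1667.

-20.2083, -20.1667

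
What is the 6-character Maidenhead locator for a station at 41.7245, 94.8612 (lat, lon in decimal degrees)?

NN71kr

Add 180° to longitude and 90° to latitude: 274.8612, 131.7245.
Field (20°×10°, letters A–R): 274.8612/20 → 13 → N, 131.7245/10 → 13 → N; chars NN.
Square (2°×1°, digits 0–9): 14.8612/2 → 7, 1.7245/1 → 1; chars 71.
Subsquare (5′×2.5′, letters a–x): 0.8612/0.0833333 → 10 → k, 0.7245/0.0416667 → 17 → r; chars kr.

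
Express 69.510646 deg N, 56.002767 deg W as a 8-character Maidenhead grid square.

GP19xm92

Offset from 180°W / 90°S: lon 123.99723°, lat 159.51065°.
Field: lon ⌊123.99723/20⌋ = 6 → G; lat ⌊159.51065/10⌋ = 15 → P.
Square: lon ⌊3.99723/2⌋ = 1; lat ⌊9.51065/1⌋ = 9.
Subsquare: lon ⌊1.99723/0.0833333⌋ = 23 → x; lat ⌊0.51065/0.0416667⌋ = 12 → m.
Extended square: lon ⌊0.08057/0.00833333⌋ = 9; lat ⌊0.01065/0.00416667⌋ = 2.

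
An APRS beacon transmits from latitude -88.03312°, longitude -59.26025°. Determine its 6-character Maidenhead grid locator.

Offset from 180°W / 90°S: lon 120.7398°, lat 1.9669°.
Field: 120.7398/20 → 6 → G, 1.9669/10 → 0 → A; chars GA.
Square: 0.7398/2 → 0, 1.9669/1 → 1; chars 01.
Subsquare: 0.7398/0.0833333 → 8 → i, 0.9669/0.0416667 → 23 → x; chars ix.

GA01ix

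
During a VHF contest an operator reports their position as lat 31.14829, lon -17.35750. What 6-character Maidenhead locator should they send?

IM11hd

Shift to the Maidenhead origin (180°W, 90°S): lon 162.6425, lat 121.1483.
Field: 162.6425/20 → 8 → I, 121.1483/10 → 12 → M; chars IM.
Square: 2.6425/2 → 1, 1.1483/1 → 1; chars 11.
Subsquare: 0.6425/0.0833333 → 7 → h, 0.1483/0.0416667 → 3 → d; chars hd.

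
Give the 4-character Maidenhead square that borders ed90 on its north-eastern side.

Longitude square 9; +1 → 10, wraps to 0, carry into field.
Longitude field E = 4; +1 → 5 = F.
Latitude square 0; +1 → 1.

FD01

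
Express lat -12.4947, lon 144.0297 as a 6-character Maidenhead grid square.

QH27am

Add 180° to longitude and 90° to latitude: 324.0297, 77.5053.
Field (20°×10°, letters A–R): 324.0297/20 → 16 → Q, 77.5053/10 → 7 → H; chars QH.
Square (2°×1°, digits 0–9): 4.0297/2 → 2, 7.5053/1 → 7; chars 27.
Subsquare (5′×2.5′, letters a–x): 0.0297/0.0833333 → 0 → a, 0.5053/0.0416667 → 12 → m; chars am.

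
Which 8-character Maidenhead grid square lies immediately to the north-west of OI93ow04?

OI93nw95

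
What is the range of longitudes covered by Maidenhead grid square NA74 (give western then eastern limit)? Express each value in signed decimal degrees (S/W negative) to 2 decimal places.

94.00, 96.00

Field N=13, A=0: +13·20° lon, +0·10° lat → SW at lon 80°, lat -90°.
Square 7, 4: +7·2° lon, +4·1° lat → SW at lon 94°, lat -86°.
Cell spans 2° lon × 1° lat.
west 94.00, east 96.00.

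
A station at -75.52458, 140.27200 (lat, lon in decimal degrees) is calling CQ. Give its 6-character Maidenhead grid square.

Shift to the Maidenhead origin (180°W, 90°S): lon 320.2720, lat 14.4754.
Field: 320.2720/20 → 16 → Q, 14.4754/10 → 1 → B; chars QB.
Square: 0.2720/2 → 0, 4.4754/1 → 4; chars 04.
Subsquare: 0.2720/0.0833333 → 3 → d, 0.4754/0.0416667 → 11 → l; chars dl.

QB04dl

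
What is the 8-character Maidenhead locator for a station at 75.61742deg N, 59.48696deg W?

Offset from 180°W / 90°S: lon 120.51304°, lat 165.61742°.
Field (20°×10°, letters A–R): lon ⌊120.51304/20⌋ = 6 → G; lat ⌊165.61742/10⌋ = 16 → Q.
Square (2°×1°, digits 0–9): lon ⌊0.51304/2⌋ = 0; lat ⌊5.61742/1⌋ = 5.
Subsquare (5′×2.5′, letters a–x): lon ⌊0.51304/0.0833333⌋ = 6 → g; lat ⌊0.61742/0.0416667⌋ = 14 → o.
Extended square (30″×15″, digits 0–9): lon ⌊0.01304/0.00833333⌋ = 1; lat ⌊0.03409/0.00416667⌋ = 8.

GQ05go18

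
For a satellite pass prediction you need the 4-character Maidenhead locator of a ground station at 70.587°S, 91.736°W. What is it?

EB49

Shift to the Maidenhead origin (180°W, 90°S): lon 88.26, lat 19.41.
Field: lon ⌊88.26/20⌋ = 4 → E; lat ⌊19.41/10⌋ = 1 → B.
Square: lon ⌊8.26/2⌋ = 4; lat ⌊9.41/1⌋ = 9.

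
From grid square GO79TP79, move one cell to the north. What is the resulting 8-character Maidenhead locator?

GO79tq70

Latitude extended square 9; +1 → 10, wraps to 0, carry into subsquare.
Latitude subsquare p = 15; +1 → 16 = q.
The longitude characters are unchanged.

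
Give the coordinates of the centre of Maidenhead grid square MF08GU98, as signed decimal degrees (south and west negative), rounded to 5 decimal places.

-31.13125, 60.57917

Field M=12, F=5: +12·20° lon, +5·10° lat → SW at lon 60°, lat -40°.
Square 0, 8: +0·2° lon, +8·1° lat → SW at lon 60°, lat -32°.
Subsquare g=6, u=20: +6·0.0833333° lon, +20·0.0416667° lat → SW at lon 60.5°, lat -31.1667°.
Extended square 9, 8: +9·0.00833333° lon, +8·0.00416667° lat → SW at lon 60.575°, lat -31.1333°.
Cell spans 0.00833333° lon × 0.00416667° lat. Centre is SW corner plus half of each.
latitude -31.13125, longitude 60.57917.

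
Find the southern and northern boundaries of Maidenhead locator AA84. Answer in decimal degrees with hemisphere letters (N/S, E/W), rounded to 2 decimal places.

86.00° S, 85.00° S

Field A=0, A=0: +0·20° lon, +0·10° lat → SW at lon -180°, lat -90°.
Square 8, 4: +8·2° lon, +4·1° lat → SW at lon -164°, lat -86°.
Cell spans 2° lon × 1° lat.
south 86.00° S, north 85.00° S.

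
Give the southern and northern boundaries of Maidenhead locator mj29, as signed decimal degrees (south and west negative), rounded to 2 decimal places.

9.00, 10.00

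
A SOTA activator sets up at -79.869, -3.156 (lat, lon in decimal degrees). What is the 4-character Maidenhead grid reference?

IB80

Add 180° to longitude and 90° to latitude: 176.84, 10.13.
Field: lon ⌊176.84/20⌋ = 8 → I; lat ⌊10.13/10⌋ = 1 → B.
Square: lon ⌊16.84/2⌋ = 8; lat ⌊0.13/1⌋ = 0.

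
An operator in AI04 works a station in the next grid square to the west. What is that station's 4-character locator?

RI94

Longitude square 0; −1 → -1, wraps to 9, carry into field.
Longitude field A = 0; −1 → -1, wraps to 17 = R, wrapping around the antimeridian.
The latitude characters are unchanged.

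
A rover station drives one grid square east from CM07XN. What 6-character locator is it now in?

Longitude subsquare x = 23; +1 → 24, wraps to 0 = a, carry into square.
Longitude square 0; +1 → 1.
The latitude characters are unchanged.

CM17an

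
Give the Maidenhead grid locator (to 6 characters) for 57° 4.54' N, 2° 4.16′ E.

JO17ab

Offset from 180°W / 90°S: lon 182.0693°, lat 147.0757°.
Field: lon ⌊182.0693/20⌋ = 9 → J; lat ⌊147.0757/10⌋ = 14 → O.
Square: lon ⌊2.0693/2⌋ = 1; lat ⌊7.0757/1⌋ = 7.
Subsquare: lon ⌊0.0693/0.0833333⌋ = 0 → a; lat ⌊0.0757/0.0416667⌋ = 1 → b.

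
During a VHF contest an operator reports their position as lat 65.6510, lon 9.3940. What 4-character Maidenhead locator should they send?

JP45

Offset from 180°W / 90°S: lon 189.39°, lat 155.65°.
Field (20°×10°, letters A–R): 189.39/20 → 9 → J, 155.65/10 → 15 → P; chars JP.
Square (2°×1°, digits 0–9): 9.39/2 → 4, 5.65/1 → 5; chars 45.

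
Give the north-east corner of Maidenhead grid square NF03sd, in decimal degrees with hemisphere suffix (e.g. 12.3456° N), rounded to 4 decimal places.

36.8333° S, 81.5833° E

Field N=13, F=5: +13·20° lon, +5·10° lat → SW at lon 80°, lat -40°.
Square 0, 3: +0·2° lon, +3·1° lat → SW at lon 80°, lat -37°.
Subsquare s=18, d=3: +18·0.0833333° lon, +3·0.0416667° lat → SW at lon 81.5°, lat -36.875°.
Cell spans 0.0833333° lon × 0.0416667° lat. NE corner is SW corner plus one full cell.
latitude 36.8333° S, longitude 81.5833° E.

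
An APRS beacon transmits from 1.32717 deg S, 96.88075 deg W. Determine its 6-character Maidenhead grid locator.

Shift to the Maidenhead origin (180°W, 90°S): lon 83.1192, lat 88.6728.
Field (20°×10°, letters A–R): 83.1192/20 → 4 → E, 88.6728/10 → 8 → I; chars EI.
Square (2°×1°, digits 0–9): 3.1192/2 → 1, 8.6728/1 → 8; chars 18.
Subsquare (5′×2.5′, letters a–x): 1.1192/0.0833333 → 13 → n, 0.6728/0.0416667 → 16 → q; chars nq.

EI18nq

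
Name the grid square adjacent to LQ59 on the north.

LR50

Latitude square 9; +1 → 10, wraps to 0, carry into field.
Latitude field Q = 16; +1 → 17 = R.
The longitude characters are unchanged.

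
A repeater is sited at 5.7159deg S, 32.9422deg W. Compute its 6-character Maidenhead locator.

HI34mg

Add 180° to longitude and 90° to latitude: 147.0578, 84.2841.
Field (20°×10°, letters A–R): lon ⌊147.0578/20⌋ = 7 → H; lat ⌊84.2841/10⌋ = 8 → I.
Square (2°×1°, digits 0–9): lon ⌊7.0578/2⌋ = 3; lat ⌊4.2841/1⌋ = 4.
Subsquare (5′×2.5′, letters a–x): lon ⌊1.0578/0.0833333⌋ = 12 → m; lat ⌊0.2841/0.0416667⌋ = 6 → g.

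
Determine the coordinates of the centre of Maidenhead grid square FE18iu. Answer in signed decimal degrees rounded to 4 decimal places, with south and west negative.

-41.1458, -77.2917

Field F=5, E=4: +5·20° lon, +4·10° lat → SW at lon -80°, lat -50°.
Square 1, 8: +1·2° lon, +8·1° lat → SW at lon -78°, lat -42°.
Subsquare i=8, u=20: +8·0.0833333° lon, +20·0.0416667° lat → SW at lon -77.3333°, lat -41.1667°.
Cell spans 0.0833333° lon × 0.0416667° lat. Centre is SW corner plus half of each.
latitude -41.1458, longitude -77.2917.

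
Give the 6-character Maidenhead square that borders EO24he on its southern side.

Latitude subsquare e = 4; −1 → 3 = d.
The longitude characters are unchanged.

EO24hd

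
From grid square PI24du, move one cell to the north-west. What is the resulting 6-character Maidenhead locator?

Longitude subsquare d = 3; −1 → 2 = c.
Latitude subsquare u = 20; +1 → 21 = v.

PI24cv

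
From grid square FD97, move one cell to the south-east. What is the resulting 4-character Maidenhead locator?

Longitude square 9; +1 → 10, wraps to 0, carry into field.
Longitude field F = 5; +1 → 6 = G.
Latitude square 7; −1 → 6.

GD06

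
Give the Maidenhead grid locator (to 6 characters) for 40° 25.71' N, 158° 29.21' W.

Shift to the Maidenhead origin (180°W, 90°S): lon 21.5132, lat 130.4285.
Field (20°×10°, letters A–R): 21.5132/20 → 1 → B, 130.4285/10 → 13 → N; chars BN.
Square (2°×1°, digits 0–9): 1.5132/2 → 0, 0.4285/1 → 0; chars 00.
Subsquare (5′×2.5′, letters a–x): 1.5132/0.0833333 → 18 → s, 0.4285/0.0416667 → 10 → k; chars sk.

BN00sk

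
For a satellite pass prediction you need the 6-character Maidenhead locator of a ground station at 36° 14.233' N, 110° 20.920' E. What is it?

OM56ef

Shift to the Maidenhead origin (180°W, 90°S): lon 290.3487, lat 126.2372.
Field (20°×10°, letters A–R): lon ⌊290.3487/20⌋ = 14 → O; lat ⌊126.2372/10⌋ = 12 → M.
Square (2°×1°, digits 0–9): lon ⌊10.3487/2⌋ = 5; lat ⌊6.2372/1⌋ = 6.
Subsquare (5′×2.5′, letters a–x): lon ⌊0.3487/0.0833333⌋ = 4 → e; lat ⌊0.2372/0.0416667⌋ = 5 → f.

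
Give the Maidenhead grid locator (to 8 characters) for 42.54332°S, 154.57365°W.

BE27rk19

Offset from 180°W / 90°S: lon 25.42635°, lat 47.45668°.
Field: lon ⌊25.42635/20⌋ = 1 → B; lat ⌊47.45668/10⌋ = 4 → E.
Square: lon ⌊5.42635/2⌋ = 2; lat ⌊7.45668/1⌋ = 7.
Subsquare: lon ⌊1.42635/0.0833333⌋ = 17 → r; lat ⌊0.45668/0.0416667⌋ = 10 → k.
Extended square: lon ⌊0.00968/0.00833333⌋ = 1; lat ⌊0.04001/0.00416667⌋ = 9.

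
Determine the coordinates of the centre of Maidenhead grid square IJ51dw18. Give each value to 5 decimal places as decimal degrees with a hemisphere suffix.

Field I=8, J=9: +8·20° lon, +9·10° lat → SW at lon -20°, lat 0°.
Square 5, 1: +5·2° lon, +1·1° lat → SW at lon -10°, lat 1°.
Subsquare d=3, w=22: +3·0.0833333° lon, +22·0.0416667° lat → SW at lon -9.75°, lat 1.91667°.
Extended square 1, 8: +1·0.00833333° lon, +8·0.00416667° lat → SW at lon -9.74167°, lat 1.95°.
Cell spans 0.00833333° lon × 0.00416667° lat. Centre is SW corner plus half of each.
latitude 1.95208° N, longitude 9.73750° W.

1.95208° N, 9.73750° W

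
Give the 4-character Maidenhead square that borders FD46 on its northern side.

FD47

Latitude square 6; +1 → 7.
The longitude characters are unchanged.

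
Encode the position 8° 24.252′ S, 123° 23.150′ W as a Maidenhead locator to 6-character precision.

CI81ho

Add 180° to longitude and 90° to latitude: 56.6142, 81.5958.
Field: lon ⌊56.6142/20⌋ = 2 → C; lat ⌊81.5958/10⌋ = 8 → I.
Square: lon ⌊16.6142/2⌋ = 8; lat ⌊1.5958/1⌋ = 1.
Subsquare: lon ⌊0.6142/0.0833333⌋ = 7 → h; lat ⌊0.5958/0.0416667⌋ = 14 → o.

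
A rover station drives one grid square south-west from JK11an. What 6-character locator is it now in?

JK01xm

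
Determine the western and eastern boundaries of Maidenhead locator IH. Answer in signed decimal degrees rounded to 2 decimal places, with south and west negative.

-20.00, 0.00

Field I=8, H=7: +8·20° lon, +7·10° lat → SW at lon -20°, lat -20°.
Cell spans 20° lon × 10° lat.
west -20.00, east 0.00.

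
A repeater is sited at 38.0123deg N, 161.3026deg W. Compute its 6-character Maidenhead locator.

AM98ia

Shift to the Maidenhead origin (180°W, 90°S): lon 18.6974, lat 128.0123.
Field: 18.6974/20 → 0 → A, 128.0123/10 → 12 → M; chars AM.
Square: 18.6974/2 → 9, 8.0123/1 → 8; chars 98.
Subsquare: 0.6974/0.0833333 → 8 → i, 0.0123/0.0416667 → 0 → a; chars ia.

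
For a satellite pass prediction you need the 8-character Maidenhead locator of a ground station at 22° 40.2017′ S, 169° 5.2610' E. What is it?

RG47nh09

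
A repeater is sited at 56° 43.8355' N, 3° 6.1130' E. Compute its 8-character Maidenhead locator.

JO16nr25

Offset from 180°W / 90°S: lon 183.10188°, lat 146.73059°.
Field: 183.10188/20 → 9 → J, 146.73059/10 → 14 → O; chars JO.
Square: 3.10188/2 → 1, 6.73059/1 → 6; chars 16.
Subsquare: 1.10188/0.0833333 → 13 → n, 0.73059/0.0416667 → 17 → r; chars nr.
Extended square: 0.01855/0.00833333 → 2, 0.02226/0.00416667 → 5; chars 25.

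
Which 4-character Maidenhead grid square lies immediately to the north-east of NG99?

OH00

Longitude square 9; +1 → 10, wraps to 0, carry into field.
Longitude field N = 13; +1 → 14 = O.
Latitude square 9; +1 → 10, wraps to 0, carry into field.
Latitude field G = 6; +1 → 7 = H.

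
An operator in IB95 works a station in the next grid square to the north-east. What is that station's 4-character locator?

Longitude square 9; +1 → 10, wraps to 0, carry into field.
Longitude field I = 8; +1 → 9 = J.
Latitude square 5; +1 → 6.

JB06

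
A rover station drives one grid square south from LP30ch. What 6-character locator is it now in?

Latitude subsquare h = 7; −1 → 6 = g.
The longitude characters are unchanged.

LP30cg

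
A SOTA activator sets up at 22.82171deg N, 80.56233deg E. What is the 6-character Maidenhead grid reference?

NL02gt

Offset from 180°W / 90°S: lon 260.5623°, lat 112.8217°.
Field: 260.5623/20 → 13 → N, 112.8217/10 → 11 → L; chars NL.
Square: 0.5623/2 → 0, 2.8217/1 → 2; chars 02.
Subsquare: 0.5623/0.0833333 → 6 → g, 0.8217/0.0416667 → 19 → t; chars gt.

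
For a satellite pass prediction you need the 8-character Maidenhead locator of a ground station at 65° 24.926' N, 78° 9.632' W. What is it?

Shift to the Maidenhead origin (180°W, 90°S): lon 101.83947, lat 155.41543.
Field: 101.83947/20 → 5 → F, 155.41543/10 → 15 → P; chars FP.
Square: 1.83947/2 → 0, 5.41543/1 → 5; chars 05.
Subsquare: 1.83947/0.0833333 → 22 → w, 0.41543/0.0416667 → 9 → j; chars wj.
Extended square: 0.00613/0.00833333 → 0, 0.04043/0.00416667 → 9; chars 09.

FP05wj09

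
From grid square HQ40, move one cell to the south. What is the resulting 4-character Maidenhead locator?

Latitude square 0; −1 → -1, wraps to 9, carry into field.
Latitude field Q = 16; −1 → 15 = P.
The longitude characters are unchanged.

HP49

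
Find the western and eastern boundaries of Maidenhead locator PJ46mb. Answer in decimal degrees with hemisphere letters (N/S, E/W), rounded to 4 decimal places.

129.0000° E, 129.0833° E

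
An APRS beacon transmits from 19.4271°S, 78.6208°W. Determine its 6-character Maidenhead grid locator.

FH00qn

Shift to the Maidenhead origin (180°W, 90°S): lon 101.3792, lat 70.5729.
Field (20°×10°, letters A–R): 101.3792/20 → 5 → F, 70.5729/10 → 7 → H; chars FH.
Square (2°×1°, digits 0–9): 1.3792/2 → 0, 0.5729/1 → 0; chars 00.
Subsquare (5′×2.5′, letters a–x): 1.3792/0.0833333 → 16 → q, 0.5729/0.0416667 → 13 → n; chars qn.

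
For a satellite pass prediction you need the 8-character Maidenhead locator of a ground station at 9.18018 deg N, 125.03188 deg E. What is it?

Offset from 180°W / 90°S: lon 305.03188°, lat 99.18018°.
Field: 305.03188/20 → 15 → P, 99.18018/10 → 9 → J; chars PJ.
Square: 5.03188/2 → 2, 9.18018/1 → 9; chars 29.
Subsquare: 1.03188/0.0833333 → 12 → m, 0.18018/0.0416667 → 4 → e; chars me.
Extended square: 0.03188/0.00833333 → 3, 0.01351/0.00416667 → 3; chars 33.

PJ29me33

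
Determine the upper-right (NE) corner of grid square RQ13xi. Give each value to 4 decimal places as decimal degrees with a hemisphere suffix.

Field R=17, Q=16: +17·20° lon, +16·10° lat → SW at lon 160°, lat 70°.
Square 1, 3: +1·2° lon, +3·1° lat → SW at lon 162°, lat 73°.
Subsquare x=23, i=8: +23·0.0833333° lon, +8·0.0416667° lat → SW at lon 163.917°, lat 73.3333°.
Cell spans 0.0833333° lon × 0.0416667° lat. NE corner is SW corner plus one full cell.
latitude 73.3750° N, longitude 164.0000° E.

73.3750° N, 164.0000° E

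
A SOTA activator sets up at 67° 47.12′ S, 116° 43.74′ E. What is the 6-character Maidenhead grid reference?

Shift to the Maidenhead origin (180°W, 90°S): lon 296.7290, lat 22.2147.
Field: 296.7290/20 → 14 → O, 22.2147/10 → 2 → C; chars OC.
Square: 16.7290/2 → 8, 2.2147/1 → 2; chars 82.
Subsquare: 0.7290/0.0833333 → 8 → i, 0.2147/0.0416667 → 5 → f; chars if.

OC82if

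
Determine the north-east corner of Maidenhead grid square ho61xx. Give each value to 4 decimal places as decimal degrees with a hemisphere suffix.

52.0000° N, 26.0000° W

Field H=7, O=14: +7·20° lon, +14·10° lat → SW at lon -40°, lat 50°.
Square 6, 1: +6·2° lon, +1·1° lat → SW at lon -28°, lat 51°.
Subsquare x=23, x=23: +23·0.0833333° lon, +23·0.0416667° lat → SW at lon -26.0833°, lat 51.9583°.
Cell spans 0.0833333° lon × 0.0416667° lat. NE corner is SW corner plus one full cell.
latitude 52.0000° N, longitude 26.0000° W.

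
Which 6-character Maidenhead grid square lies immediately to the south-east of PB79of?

PB79pe

Longitude subsquare o = 14; +1 → 15 = p.
Latitude subsquare f = 5; −1 → 4 = e.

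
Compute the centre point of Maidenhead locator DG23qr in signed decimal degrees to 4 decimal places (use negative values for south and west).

-26.2708, -114.6250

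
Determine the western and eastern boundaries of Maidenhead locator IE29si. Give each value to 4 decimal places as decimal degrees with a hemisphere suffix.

14.5000° W, 14.4167° W

Field I=8, E=4: +8·20° lon, +4·10° lat → SW at lon -20°, lat -50°.
Square 2, 9: +2·2° lon, +9·1° lat → SW at lon -16°, lat -41°.
Subsquare s=18, i=8: +18·0.0833333° lon, +8·0.0416667° lat → SW at lon -14.5°, lat -40.6667°.
Cell spans 0.0833333° lon × 0.0416667° lat.
west 14.5000° W, east 14.4167° W.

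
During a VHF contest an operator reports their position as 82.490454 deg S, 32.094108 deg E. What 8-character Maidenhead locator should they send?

Add 180° to longitude and 90° to latitude: 212.09411, 7.50955.
Field (20°×10°, letters A–R): 212.09411/20 → 10 → K, 7.50955/10 → 0 → A; chars KA.
Square (2°×1°, digits 0–9): 12.09411/2 → 6, 7.50955/1 → 7; chars 67.
Subsquare (5′×2.5′, letters a–x): 0.09411/0.0833333 → 1 → b, 0.50955/0.0416667 → 12 → m; chars bm.
Extended square (30″×15″, digits 0–9): 0.01077/0.00833333 → 1, 0.00955/0.00416667 → 2; chars 12.

KA67bm12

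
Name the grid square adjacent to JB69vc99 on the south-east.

JB69wc08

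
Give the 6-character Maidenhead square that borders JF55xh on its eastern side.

Longitude subsquare x = 23; +1 → 24, wraps to 0 = a, carry into square.
Longitude square 5; +1 → 6.
The latitude characters are unchanged.

JF65ah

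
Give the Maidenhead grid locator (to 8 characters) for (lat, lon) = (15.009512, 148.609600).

QK45ha32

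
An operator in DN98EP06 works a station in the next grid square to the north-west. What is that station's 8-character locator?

Longitude extended square 0; −1 → -1, wraps to 9, carry into subsquare.
Longitude subsquare e = 4; −1 → 3 = d.
Latitude extended square 6; +1 → 7.

DN98dp97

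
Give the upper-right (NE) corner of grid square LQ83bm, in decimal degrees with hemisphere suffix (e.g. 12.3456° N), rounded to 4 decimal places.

73.5417° N, 56.1667° E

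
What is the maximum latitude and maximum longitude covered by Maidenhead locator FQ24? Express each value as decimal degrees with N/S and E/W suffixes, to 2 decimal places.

75.00° N, 74.00° W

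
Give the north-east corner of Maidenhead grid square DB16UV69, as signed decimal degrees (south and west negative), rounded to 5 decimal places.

-73.08333, -116.27500

Field D=3, B=1: +3·20° lon, +1·10° lat → SW at lon -120°, lat -80°.
Square 1, 6: +1·2° lon, +6·1° lat → SW at lon -118°, lat -74°.
Subsquare u=20, v=21: +20·0.0833333° lon, +21·0.0416667° lat → SW at lon -116.333°, lat -73.125°.
Extended square 6, 9: +6·0.00833333° lon, +9·0.00416667° lat → SW at lon -116.283°, lat -73.0875°.
Cell spans 0.00833333° lon × 0.00416667° lat. NE corner is SW corner plus one full cell.
latitude -73.08333, longitude -116.27500.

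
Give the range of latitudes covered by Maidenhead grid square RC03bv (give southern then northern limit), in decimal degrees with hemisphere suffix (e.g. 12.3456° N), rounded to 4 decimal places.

66.1250° S, 66.0833° S

Field R=17, C=2: +17·20° lon, +2·10° lat → SW at lon 160°, lat -70°.
Square 0, 3: +0·2° lon, +3·1° lat → SW at lon 160°, lat -67°.
Subsquare b=1, v=21: +1·0.0833333° lon, +21·0.0416667° lat → SW at lon 160.083°, lat -66.125°.
Cell spans 0.0833333° lon × 0.0416667° lat.
south 66.1250° S, north 66.0833° S.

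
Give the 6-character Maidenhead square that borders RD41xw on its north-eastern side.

Longitude subsquare x = 23; +1 → 24, wraps to 0 = a, carry into square.
Longitude square 4; +1 → 5.
Latitude subsquare w = 22; +1 → 23 = x.

RD51ax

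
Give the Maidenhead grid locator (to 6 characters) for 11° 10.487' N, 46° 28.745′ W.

GK61se

Shift to the Maidenhead origin (180°W, 90°S): lon 133.5209, lat 101.1748.
Field: 133.5209/20 → 6 → G, 101.1748/10 → 10 → K; chars GK.
Square: 13.5209/2 → 6, 1.1748/1 → 1; chars 61.
Subsquare: 1.5209/0.0833333 → 18 → s, 0.1748/0.0416667 → 4 → e; chars se.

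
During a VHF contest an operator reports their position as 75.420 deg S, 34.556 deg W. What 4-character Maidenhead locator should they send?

HB24

Offset from 180°W / 90°S: lon 145.44°, lat 14.58°.
Field (20°×10°, letters A–R): lon ⌊145.44/20⌋ = 7 → H; lat ⌊14.58/10⌋ = 1 → B.
Square (2°×1°, digits 0–9): lon ⌊5.44/2⌋ = 2; lat ⌊4.58/1⌋ = 4.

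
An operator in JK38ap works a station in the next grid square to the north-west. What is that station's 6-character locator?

Longitude subsquare a = 0; −1 → -1, wraps to 23 = x, carry into square.
Longitude square 3; −1 → 2.
Latitude subsquare p = 15; +1 → 16 = q.

JK28xq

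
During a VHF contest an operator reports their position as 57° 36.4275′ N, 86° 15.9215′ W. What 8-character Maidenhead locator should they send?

Offset from 180°W / 90°S: lon 93.73464°, lat 147.60712°.
Field: lon ⌊93.73464/20⌋ = 4 → E; lat ⌊147.60712/10⌋ = 14 → O.
Square: lon ⌊13.73464/2⌋ = 6; lat ⌊7.60712/1⌋ = 7.
Subsquare: lon ⌊1.73464/0.0833333⌋ = 20 → u; lat ⌊0.60712/0.0416667⌋ = 14 → o.
Extended square: lon ⌊0.06797/0.00833333⌋ = 8; lat ⌊0.02379/0.00416667⌋ = 5.

EO67uo85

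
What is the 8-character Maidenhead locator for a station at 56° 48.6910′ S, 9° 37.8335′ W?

ID53ee45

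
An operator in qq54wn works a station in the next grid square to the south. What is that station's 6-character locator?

QQ54wm

Latitude subsquare n = 13; −1 → 12 = m.
The longitude characters are unchanged.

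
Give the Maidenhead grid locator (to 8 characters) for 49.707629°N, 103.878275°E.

ON19wq59

Offset from 180°W / 90°S: lon 283.87828°, lat 139.70763°.
Field: lon ⌊283.87828/20⌋ = 14 → O; lat ⌊139.70763/10⌋ = 13 → N.
Square: lon ⌊3.87828/2⌋ = 1; lat ⌊9.70763/1⌋ = 9.
Subsquare: lon ⌊1.87828/0.0833333⌋ = 22 → w; lat ⌊0.70763/0.0416667⌋ = 16 → q.
Extended square: lon ⌊0.04494/0.00833333⌋ = 5; lat ⌊0.04096/0.00416667⌋ = 9.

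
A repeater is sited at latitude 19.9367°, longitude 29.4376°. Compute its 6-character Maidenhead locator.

KK49rw

Add 180° to longitude and 90° to latitude: 209.4376, 109.9367.
Field (20°×10°, letters A–R): lon ⌊209.4376/20⌋ = 10 → K; lat ⌊109.9367/10⌋ = 10 → K.
Square (2°×1°, digits 0–9): lon ⌊9.4376/2⌋ = 4; lat ⌊9.9367/1⌋ = 9.
Subsquare (5′×2.5′, letters a–x): lon ⌊1.4376/0.0833333⌋ = 17 → r; lat ⌊0.9367/0.0416667⌋ = 22 → w.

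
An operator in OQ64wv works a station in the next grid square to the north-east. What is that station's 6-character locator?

OQ64xw

Longitude subsquare w = 22; +1 → 23 = x.
Latitude subsquare v = 21; +1 → 22 = w.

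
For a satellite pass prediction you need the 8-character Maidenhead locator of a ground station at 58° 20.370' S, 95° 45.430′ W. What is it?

ED21cp98

Shift to the Maidenhead origin (180°W, 90°S): lon 84.24283, lat 31.66050.
Field: 84.24283/20 → 4 → E, 31.66050/10 → 3 → D; chars ED.
Square: 4.24283/2 → 2, 1.66050/1 → 1; chars 21.
Subsquare: 0.24283/0.0833333 → 2 → c, 0.66050/0.0416667 → 15 → p; chars cp.
Extended square: 0.07617/0.00833333 → 9, 0.03550/0.00416667 → 8; chars 98.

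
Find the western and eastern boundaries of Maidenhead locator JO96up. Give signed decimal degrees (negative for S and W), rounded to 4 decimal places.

Field J=9, O=14: +9·20° lon, +14·10° lat → SW at lon 0°, lat 50°.
Square 9, 6: +9·2° lon, +6·1° lat → SW at lon 18°, lat 56°.
Subsquare u=20, p=15: +20·0.0833333° lon, +15·0.0416667° lat → SW at lon 19.6667°, lat 56.625°.
Cell spans 0.0833333° lon × 0.0416667° lat.
west 19.6667, east 19.7500.

19.6667, 19.7500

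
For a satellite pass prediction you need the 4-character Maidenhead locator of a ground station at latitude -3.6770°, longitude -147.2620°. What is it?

BI66

Add 180° to longitude and 90° to latitude: 32.74, 86.32.
Field: 32.74/20 → 1 → B, 86.32/10 → 8 → I; chars BI.
Square: 12.74/2 → 6, 6.32/1 → 6; chars 66.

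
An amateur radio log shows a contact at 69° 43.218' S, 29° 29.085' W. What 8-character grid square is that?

Shift to the Maidenhead origin (180°W, 90°S): lon 150.51525, lat 20.27970.
Field: 150.51525/20 → 7 → H, 20.27970/10 → 2 → C; chars HC.
Square: 10.51525/2 → 5, 0.27970/1 → 0; chars 50.
Subsquare: 0.51525/0.0833333 → 6 → g, 0.27970/0.0416667 → 6 → g; chars gg.
Extended square: 0.01525/0.00833333 → 1, 0.02970/0.00416667 → 7; chars 17.

HC50gg17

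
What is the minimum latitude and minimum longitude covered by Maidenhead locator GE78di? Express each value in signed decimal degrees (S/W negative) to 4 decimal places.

Field G=6, E=4: +6·20° lon, +4·10° lat → SW at lon -60°, lat -50°.
Square 7, 8: +7·2° lon, +8·1° lat → SW at lon -46°, lat -42°.
Subsquare d=3, i=8: +3·0.0833333° lon, +8·0.0416667° lat → SW at lon -45.75°, lat -41.6667°.
latitude -41.6667, longitude -45.7500.

-41.6667, -45.7500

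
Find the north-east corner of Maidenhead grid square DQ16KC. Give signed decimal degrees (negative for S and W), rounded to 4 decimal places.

Field D=3, Q=16: +3·20° lon, +16·10° lat → SW at lon -120°, lat 70°.
Square 1, 6: +1·2° lon, +6·1° lat → SW at lon -118°, lat 76°.
Subsquare k=10, c=2: +10·0.0833333° lon, +2·0.0416667° lat → SW at lon -117.167°, lat 76.0833°.
Cell spans 0.0833333° lon × 0.0416667° lat. NE corner is SW corner plus one full cell.
latitude 76.1250, longitude -117.0833.

76.1250, -117.0833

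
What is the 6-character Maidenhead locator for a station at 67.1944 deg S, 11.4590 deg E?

Shift to the Maidenhead origin (180°W, 90°S): lon 191.4590, lat 22.8056.
Field: lon ⌊191.4590/20⌋ = 9 → J; lat ⌊22.8056/10⌋ = 2 → C.
Square: lon ⌊11.4590/2⌋ = 5; lat ⌊2.8056/1⌋ = 2.
Subsquare: lon ⌊1.4590/0.0833333⌋ = 17 → r; lat ⌊0.8056/0.0416667⌋ = 19 → t.

JC52rt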